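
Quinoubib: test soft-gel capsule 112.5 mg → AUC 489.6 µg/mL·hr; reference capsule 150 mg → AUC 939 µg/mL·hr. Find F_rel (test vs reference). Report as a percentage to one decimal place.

F_rel = (AUC_test/D_test) / (AUC_ref/D_ref)
      = (489.6/112.5) / (939/150)
      = 4.352 / 6.26 = 0.6952 = 69.52%

F_rel = 69.5%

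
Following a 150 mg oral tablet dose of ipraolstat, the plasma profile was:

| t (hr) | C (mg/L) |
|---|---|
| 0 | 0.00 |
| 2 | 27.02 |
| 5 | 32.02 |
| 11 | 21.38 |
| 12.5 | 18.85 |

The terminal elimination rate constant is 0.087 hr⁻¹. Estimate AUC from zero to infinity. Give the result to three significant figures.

AUC = 523 mg/L·hr

Trapezoidal AUC_0→12.5:
  [0→2]: (0.00+27.02)/2 × 2 = 27.02
  [2→5]: (27.02+32.02)/2 × 3 = 88.56
  [5→11]: (32.02+21.38)/2 × 6 = 160.2
  [11→12.5]: (21.38+18.85)/2 × 1.5 = 30.1725
  Sum = 305.9525 mg/L·hr
Extrapolated tail: C_last / k_e = 18.85 / 0.087 = 216.667
AUC_0→∞ = 305.9525 + 216.667 = 522.6195 mg/L·hr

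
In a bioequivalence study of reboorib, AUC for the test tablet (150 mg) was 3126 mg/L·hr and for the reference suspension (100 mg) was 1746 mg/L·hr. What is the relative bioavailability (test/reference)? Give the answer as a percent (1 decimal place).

F_rel = 119.4%

F_rel = (AUC_test/D_test) / (AUC_ref/D_ref)
      = (3126/150) / (1746/100)
      = 20.84 / 17.46 = 1.1936 = 119.36%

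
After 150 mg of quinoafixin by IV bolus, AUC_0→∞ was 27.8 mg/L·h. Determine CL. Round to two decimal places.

CL = 5.40 L/h

CL = Dose_iv / AUC_0→∞
   = 150 / 27.8 = 5.39568 L/h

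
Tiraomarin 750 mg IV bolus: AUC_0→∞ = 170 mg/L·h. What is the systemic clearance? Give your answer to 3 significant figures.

CL = 4.41 L/h

CL = Dose_iv / AUC_0→∞
   = 750 / 170 = 4.41176 L/h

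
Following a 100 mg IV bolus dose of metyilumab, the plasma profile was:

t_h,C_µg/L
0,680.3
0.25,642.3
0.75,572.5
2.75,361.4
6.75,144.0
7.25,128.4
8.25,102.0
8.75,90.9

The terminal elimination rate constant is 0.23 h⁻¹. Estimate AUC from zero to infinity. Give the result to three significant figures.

Trapezoidal AUC_0→8.75:
  [0→0.25]: (680.3+642.3)/2 × 0.25 = 165.325
  [0.25→0.75]: (642.3+572.5)/2 × 0.5 = 303.7
  [0.75→2.75]: (572.5+361.4)/2 × 2 = 933.9
  [2.75→6.75]: (361.4+144.0)/2 × 4 = 1010.8
  [6.75→7.25]: (144.0+128.4)/2 × 0.5 = 68.1
  [7.25→8.25]: (128.4+102.0)/2 × 1 = 115.2
  [8.25→8.75]: (102.0+90.9)/2 × 0.5 = 48.225
  Sum = 2645.25 µg/L·h
Extrapolated tail: C_last / k_e = 90.9 / 0.23 = 395.217
AUC_0→∞ = 2645.25 + 395.217 = 3040.467 µg/L·h

AUC = 3040 µg/L·h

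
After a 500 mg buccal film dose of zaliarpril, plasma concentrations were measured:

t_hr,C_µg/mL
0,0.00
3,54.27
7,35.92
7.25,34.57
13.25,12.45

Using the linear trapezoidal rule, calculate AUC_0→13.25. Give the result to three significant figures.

Trapezoidal AUC_0→13.25:
  [0→3]: (0.00+54.27)/2 × 3 = 81.405
  [3→7]: (54.27+35.92)/2 × 4 = 180.38
  [7→7.25]: (35.92+34.57)/2 × 0.25 = 8.81125
  [7.25→13.25]: (34.57+12.45)/2 × 6 = 141.06
  Sum = 411.65625 µg/mL·hr

AUC = 412 µg/mL·hr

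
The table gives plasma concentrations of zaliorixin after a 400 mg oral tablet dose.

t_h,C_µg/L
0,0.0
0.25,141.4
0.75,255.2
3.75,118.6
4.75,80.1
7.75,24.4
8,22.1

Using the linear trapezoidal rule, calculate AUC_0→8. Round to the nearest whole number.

AUC = 939 µg/L·h

Trapezoidal AUC_0→8:
  [0→0.25]: (0.0+141.4)/2 × 0.25 = 17.675
  [0.25→0.75]: (141.4+255.2)/2 × 0.5 = 99.15
  [0.75→3.75]: (255.2+118.6)/2 × 3 = 560.7
  [3.75→4.75]: (118.6+80.1)/2 × 1 = 99.35
  [4.75→7.75]: (80.1+24.4)/2 × 3 = 156.75
  [7.75→8]: (24.4+22.1)/2 × 0.25 = 5.8125
  Sum = 939.4375 µg/L·h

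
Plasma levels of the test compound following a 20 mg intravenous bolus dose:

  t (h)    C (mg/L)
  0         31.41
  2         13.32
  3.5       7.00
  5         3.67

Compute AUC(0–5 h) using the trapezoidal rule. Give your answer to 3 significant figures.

Trapezoidal AUC_0→5:
  [0→2]: (31.41+13.32)/2 × 2 = 44.73
  [2→3.5]: (13.32+7.00)/2 × 1.5 = 15.24
  [3.5→5]: (7.00+3.67)/2 × 1.5 = 8.0025
  Sum = 67.9725 mg/L·h

AUC = 68.0 mg/L·h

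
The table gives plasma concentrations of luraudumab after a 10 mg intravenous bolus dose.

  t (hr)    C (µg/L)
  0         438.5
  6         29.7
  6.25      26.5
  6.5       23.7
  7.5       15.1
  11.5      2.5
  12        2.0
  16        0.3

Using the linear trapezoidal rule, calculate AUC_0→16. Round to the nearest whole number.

AUC = 1478 µg/L·hr

Trapezoidal AUC_0→16:
  [0→6]: (438.5+29.7)/2 × 6 = 1404.6
  [6→6.25]: (29.7+26.5)/2 × 0.25 = 7.025
  [6.25→6.5]: (26.5+23.7)/2 × 0.25 = 6.275
  [6.5→7.5]: (23.7+15.1)/2 × 1 = 19.4
  [7.5→11.5]: (15.1+2.5)/2 × 4 = 35.2
  [11.5→12]: (2.5+2.0)/2 × 0.5 = 1.125
  [12→16]: (2.0+0.3)/2 × 4 = 4.6
  Sum = 1478.225 µg/L·hr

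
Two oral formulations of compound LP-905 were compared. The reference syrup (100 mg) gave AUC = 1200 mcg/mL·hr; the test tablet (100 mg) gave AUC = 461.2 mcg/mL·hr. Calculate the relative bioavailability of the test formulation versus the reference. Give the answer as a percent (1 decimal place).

F_rel = (AUC_test/D_test) / (AUC_ref/D_ref)
      = (461.2/100) / (1200/100)
      = 4.612 / 12 = 0.3843 = 38.43%

F_rel = 38.4%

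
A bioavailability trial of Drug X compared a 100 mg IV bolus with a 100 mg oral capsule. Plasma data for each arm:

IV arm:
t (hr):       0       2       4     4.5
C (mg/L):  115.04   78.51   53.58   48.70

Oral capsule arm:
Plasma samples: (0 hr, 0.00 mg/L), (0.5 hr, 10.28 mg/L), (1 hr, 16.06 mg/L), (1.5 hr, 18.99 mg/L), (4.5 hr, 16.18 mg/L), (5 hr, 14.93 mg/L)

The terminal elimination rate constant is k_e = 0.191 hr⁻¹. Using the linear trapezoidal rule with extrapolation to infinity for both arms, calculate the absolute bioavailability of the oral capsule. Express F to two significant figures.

Trapezoidal AUC_0→4.5 (IV):
  [0→2]: (115.04+78.51)/2 × 2 = 193.55
  [2→4]: (78.51+53.58)/2 × 2 = 132.09
  [4→4.5]: (53.58+48.70)/2 × 0.5 = 25.57
  Sum = 351.21 mg/L·hr
IV tail: 48.70/0.191 = 254.974; AUC_iv,0→∞ = 351.21 + 254.974 = 606.184 mg/L·hr
Trapezoidal AUC_0→5 (oral capsule):
  [0→0.5]: (0.00+10.28)/2 × 0.5 = 2.57
  [0.5→1]: (10.28+16.06)/2 × 0.5 = 6.585
  [1→1.5]: (16.06+18.99)/2 × 0.5 = 8.7625
  [1.5→4.5]: (18.99+16.18)/2 × 3 = 52.755
  [4.5→5]: (16.18+14.93)/2 × 0.5 = 7.7775
  Sum = 78.45 mg/L·hr
oral capsule tail: 14.93/0.191 = 78.168; AUC_ev,0→∞ = 78.45 + 78.168 = 156.618 mg/L·hr
F = (AUC_ev/D_ev)/(AUC_iv/D_iv) = (156.618/100)/(606.184/100) = 1.56618/6.06184 = 0.2584

F = 0.26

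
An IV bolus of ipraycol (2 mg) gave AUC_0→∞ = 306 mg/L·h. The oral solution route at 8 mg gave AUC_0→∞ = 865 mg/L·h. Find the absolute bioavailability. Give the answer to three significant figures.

F = (AUC_ev / D_ev) / (AUC_iv / D_iv)
  = (865/8) / (306/2)
  = 108.125 / 153 = 0.7067

F = 0.707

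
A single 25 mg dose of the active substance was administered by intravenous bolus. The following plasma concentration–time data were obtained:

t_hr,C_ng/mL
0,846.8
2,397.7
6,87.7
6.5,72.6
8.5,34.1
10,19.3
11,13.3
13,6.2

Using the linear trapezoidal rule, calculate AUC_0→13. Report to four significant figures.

Trapezoidal AUC_0→13:
  [0→2]: (846.8+397.7)/2 × 2 = 1244.5
  [2→6]: (397.7+87.7)/2 × 4 = 970.8
  [6→6.5]: (87.7+72.6)/2 × 0.5 = 40.075
  [6.5→8.5]: (72.6+34.1)/2 × 2 = 106.7
  [8.5→10]: (34.1+19.3)/2 × 1.5 = 40.05
  [10→11]: (19.3+13.3)/2 × 1 = 16.3
  [11→13]: (13.3+6.2)/2 × 2 = 19.5
  Sum = 2437.925 ng/mL·hr

AUC = 2438 ng/mL·hr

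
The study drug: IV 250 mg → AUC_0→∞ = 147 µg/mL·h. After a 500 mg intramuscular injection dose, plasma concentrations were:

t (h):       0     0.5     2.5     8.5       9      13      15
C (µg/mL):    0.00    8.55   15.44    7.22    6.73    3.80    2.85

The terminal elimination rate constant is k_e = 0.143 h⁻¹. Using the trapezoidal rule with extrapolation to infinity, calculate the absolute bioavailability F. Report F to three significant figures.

Trapezoidal AUC_0→15 (intramuscular injection):
  [0→0.5]: (0.00+8.55)/2 × 0.5 = 2.1375
  [0.5→2.5]: (8.55+15.44)/2 × 2 = 23.99
  [2.5→8.5]: (15.44+7.22)/2 × 6 = 67.98
  [8.5→9]: (7.22+6.73)/2 × 0.5 = 3.4875
  [9→13]: (6.73+3.80)/2 × 4 = 21.06
  [13→15]: (3.80+2.85)/2 × 2 = 6.65
  Sum = 125.305 µg/mL·h
Tail: C_last/k_e = 2.85/0.143 = 19.930
AUC_0→∞ (intramuscular injection) = 125.305 + 19.930 = 145.235 µg/mL·h
F = (AUC_ev/D_ev)/(AUC_iv/D_iv) = (145.235/500)/(147/250) = 0.29047/0.588 = 0.4940

F = 0.494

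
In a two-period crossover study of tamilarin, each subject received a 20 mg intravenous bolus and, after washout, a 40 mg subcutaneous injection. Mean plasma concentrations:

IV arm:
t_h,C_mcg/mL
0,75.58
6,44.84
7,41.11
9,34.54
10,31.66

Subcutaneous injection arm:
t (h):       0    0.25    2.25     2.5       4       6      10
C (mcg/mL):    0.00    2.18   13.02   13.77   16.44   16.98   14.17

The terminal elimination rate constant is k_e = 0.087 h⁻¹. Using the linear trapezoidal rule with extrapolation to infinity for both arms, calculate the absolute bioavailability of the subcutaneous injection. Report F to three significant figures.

F = 0.171

Trapezoidal AUC_0→10 (IV):
  [0→6]: (75.58+44.84)/2 × 6 = 361.26
  [6→7]: (44.84+41.11)/2 × 1 = 42.975
  [7→9]: (41.11+34.54)/2 × 2 = 75.65
  [9→10]: (34.54+31.66)/2 × 1 = 33.1
  Sum = 512.985 mcg/mL·h
IV tail: 31.66/0.087 = 363.908; AUC_iv,0→∞ = 512.985 + 363.908 = 876.893 mcg/mL·h
Trapezoidal AUC_0→10 (subcutaneous injection):
  [0→0.25]: (0.00+2.18)/2 × 0.25 = 0.2725
  [0.25→2.25]: (2.18+13.02)/2 × 2 = 15.2
  [2.25→2.5]: (13.02+13.77)/2 × 0.25 = 3.34875
  [2.5→4]: (13.77+16.44)/2 × 1.5 = 22.6575
  [4→6]: (16.44+16.98)/2 × 2 = 33.42
  [6→10]: (16.98+14.17)/2 × 4 = 62.3
  Sum = 137.19875 mcg/mL·h
subcutaneous injection tail: 14.17/0.087 = 162.874; AUC_ev,0→∞ = 137.19875 + 162.874 = 300.07275 mcg/mL·h
F = (AUC_ev/D_ev)/(AUC_iv/D_iv) = (300.07275/40)/(876.893/20) = 7.50182/43.84465 = 0.1711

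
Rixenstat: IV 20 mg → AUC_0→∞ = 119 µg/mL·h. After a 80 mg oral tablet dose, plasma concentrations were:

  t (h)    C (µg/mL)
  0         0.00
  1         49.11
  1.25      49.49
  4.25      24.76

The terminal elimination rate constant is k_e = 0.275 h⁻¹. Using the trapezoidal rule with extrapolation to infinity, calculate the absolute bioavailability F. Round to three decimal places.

F = 0.501

Trapezoidal AUC_0→4.25 (oral tablet):
  [0→1]: (0.00+49.11)/2 × 1 = 24.555
  [1→1.25]: (49.11+49.49)/2 × 0.25 = 12.325
  [1.25→4.25]: (49.49+24.76)/2 × 3 = 111.375
  Sum = 148.255 µg/mL·h
Tail: C_last/k_e = 24.76/0.275 = 90.036
AUC_0→∞ (oral tablet) = 148.255 + 90.036 = 238.291 µg/mL·h
F = (AUC_ev/D_ev)/(AUC_iv/D_iv) = (238.291/80)/(119/20) = 2.9786375/5.95 = 0.5006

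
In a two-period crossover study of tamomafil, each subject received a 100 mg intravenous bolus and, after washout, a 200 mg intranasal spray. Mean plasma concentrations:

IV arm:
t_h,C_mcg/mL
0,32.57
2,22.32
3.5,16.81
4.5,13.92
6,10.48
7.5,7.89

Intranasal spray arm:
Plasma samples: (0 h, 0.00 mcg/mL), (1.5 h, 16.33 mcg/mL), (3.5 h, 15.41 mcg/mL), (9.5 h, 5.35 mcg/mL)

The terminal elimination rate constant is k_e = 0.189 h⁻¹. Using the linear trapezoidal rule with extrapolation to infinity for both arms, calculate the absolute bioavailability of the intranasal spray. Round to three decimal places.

Trapezoidal AUC_0→7.5 (IV):
  [0→2]: (32.57+22.32)/2 × 2 = 54.89
  [2→3.5]: (22.32+16.81)/2 × 1.5 = 29.3475
  [3.5→4.5]: (16.81+13.92)/2 × 1 = 15.365
  [4.5→6]: (13.92+10.48)/2 × 1.5 = 18.3
  [6→7.5]: (10.48+7.89)/2 × 1.5 = 13.7775
  Sum = 131.68 mcg/mL·h
IV tail: 7.89/0.189 = 41.746; AUC_iv,0→∞ = 131.68 + 41.746 = 173.426 mcg/mL·h
Trapezoidal AUC_0→9.5 (intranasal spray):
  [0→1.5]: (0.00+16.33)/2 × 1.5 = 12.2475
  [1.5→3.5]: (16.33+15.41)/2 × 2 = 31.74
  [3.5→9.5]: (15.41+5.35)/2 × 6 = 62.28
  Sum = 106.2675 mcg/mL·h
intranasal spray tail: 5.35/0.189 = 28.307; AUC_ev,0→∞ = 106.2675 + 28.307 = 134.5745 mcg/mL·h
F = (AUC_ev/D_ev)/(AUC_iv/D_iv) = (134.5745/200)/(173.426/100) = 0.6728725/1.73426 = 0.3880

F = 0.388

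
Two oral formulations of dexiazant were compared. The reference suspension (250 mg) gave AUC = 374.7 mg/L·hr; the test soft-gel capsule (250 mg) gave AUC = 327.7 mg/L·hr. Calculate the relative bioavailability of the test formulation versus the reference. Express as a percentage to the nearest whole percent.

F_rel = (AUC_test/D_test) / (AUC_ref/D_ref)
      = (327.7/250) / (374.7/250)
      = 1.3108 / 1.4988 = 0.8746 = 87.46%

F_rel = 87%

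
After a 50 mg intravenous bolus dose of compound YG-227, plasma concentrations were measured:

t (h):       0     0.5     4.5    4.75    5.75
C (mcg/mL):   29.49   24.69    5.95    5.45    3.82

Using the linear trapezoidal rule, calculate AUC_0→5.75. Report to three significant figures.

Trapezoidal AUC_0→5.75:
  [0→0.5]: (29.49+24.69)/2 × 0.5 = 13.545
  [0.5→4.5]: (24.69+5.95)/2 × 4 = 61.28
  [4.5→4.75]: (5.95+5.45)/2 × 0.25 = 1.425
  [4.75→5.75]: (5.45+3.82)/2 × 1 = 4.635
  Sum = 80.885 mcg/mL·h

AUC = 80.9 mcg/mL·h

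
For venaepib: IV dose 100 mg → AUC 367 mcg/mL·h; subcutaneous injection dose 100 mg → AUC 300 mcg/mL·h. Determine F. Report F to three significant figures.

F = (AUC_ev / D_ev) / (AUC_iv / D_iv)
  = (300/100) / (367/100)
  = 3 / 3.67 = 0.8174

F = 0.817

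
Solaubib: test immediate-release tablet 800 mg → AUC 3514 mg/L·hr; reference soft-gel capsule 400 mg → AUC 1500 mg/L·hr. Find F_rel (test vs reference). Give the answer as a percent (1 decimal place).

F_rel = (AUC_test/D_test) / (AUC_ref/D_ref)
      = (3514/800) / (1500/400)
      = 4.3925 / 3.75 = 1.1713 = 117.13%

F_rel = 117.1%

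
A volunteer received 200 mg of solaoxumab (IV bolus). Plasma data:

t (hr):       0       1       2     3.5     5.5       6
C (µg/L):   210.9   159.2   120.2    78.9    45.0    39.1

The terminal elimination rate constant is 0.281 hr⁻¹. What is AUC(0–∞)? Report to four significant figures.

AUC = 758.1 µg/L·hr

Trapezoidal AUC_0→6:
  [0→1]: (210.9+159.2)/2 × 1 = 185.05
  [1→2]: (159.2+120.2)/2 × 1 = 139.7
  [2→3.5]: (120.2+78.9)/2 × 1.5 = 149.325
  [3.5→5.5]: (78.9+45.0)/2 × 2 = 123.9
  [5.5→6]: (45.0+39.1)/2 × 0.5 = 21.025
  Sum = 619.0 µg/L·hr
Extrapolated tail: C_last / k_e = 39.1 / 0.281 = 139.146
AUC_0→∞ = 619.0 + 139.146 = 758.146 µg/L·hr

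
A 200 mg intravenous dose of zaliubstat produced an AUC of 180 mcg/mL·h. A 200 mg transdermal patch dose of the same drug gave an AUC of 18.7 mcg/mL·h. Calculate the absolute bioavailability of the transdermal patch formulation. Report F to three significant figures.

F = (AUC_ev / D_ev) / (AUC_iv / D_iv)
  = (18.7/200) / (180/200)
  = 0.0935 / 0.9 = 0.1039

F = 0.104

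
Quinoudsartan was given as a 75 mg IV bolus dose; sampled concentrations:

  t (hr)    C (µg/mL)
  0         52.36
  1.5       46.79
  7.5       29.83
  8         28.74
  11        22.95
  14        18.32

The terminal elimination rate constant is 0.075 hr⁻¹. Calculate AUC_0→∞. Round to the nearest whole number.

AUC = 703 µg/mL·hr

Trapezoidal AUC_0→14:
  [0→1.5]: (52.36+46.79)/2 × 1.5 = 74.3625
  [1.5→7.5]: (46.79+29.83)/2 × 6 = 229.86
  [7.5→8]: (29.83+28.74)/2 × 0.5 = 14.6425
  [8→11]: (28.74+22.95)/2 × 3 = 77.535
  [11→14]: (22.95+18.32)/2 × 3 = 61.905
  Sum = 458.305 µg/mL·hr
Extrapolated tail: C_last / k_e = 18.32 / 0.075 = 244.267
AUC_0→∞ = 458.305 + 244.267 = 702.572 µg/mL·hr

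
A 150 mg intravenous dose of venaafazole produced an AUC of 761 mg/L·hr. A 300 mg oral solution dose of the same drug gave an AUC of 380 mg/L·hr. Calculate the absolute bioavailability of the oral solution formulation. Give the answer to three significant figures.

F = 0.250

F = (AUC_ev / D_ev) / (AUC_iv / D_iv)
  = (380/300) / (761/150)
  = 1.26667 / 5.07333 = 0.2497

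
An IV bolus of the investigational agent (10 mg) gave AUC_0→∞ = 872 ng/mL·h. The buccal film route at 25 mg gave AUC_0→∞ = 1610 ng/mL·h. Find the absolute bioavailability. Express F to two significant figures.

F = 0.74

F = (AUC_ev / D_ev) / (AUC_iv / D_iv)
  = (1610/25) / (872/10)
  = 64.4 / 87.2 = 0.7385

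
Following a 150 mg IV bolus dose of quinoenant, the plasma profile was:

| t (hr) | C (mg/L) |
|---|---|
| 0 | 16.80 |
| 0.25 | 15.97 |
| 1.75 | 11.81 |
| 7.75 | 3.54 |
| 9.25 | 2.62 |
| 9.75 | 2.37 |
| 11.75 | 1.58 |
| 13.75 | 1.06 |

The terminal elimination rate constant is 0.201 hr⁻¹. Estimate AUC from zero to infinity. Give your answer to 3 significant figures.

AUC = 88.7 mg/L·hr

Trapezoidal AUC_0→13.75:
  [0→0.25]: (16.80+15.97)/2 × 0.25 = 4.09625
  [0.25→1.75]: (15.97+11.81)/2 × 1.5 = 20.835
  [1.75→7.75]: (11.81+3.54)/2 × 6 = 46.05
  [7.75→9.25]: (3.54+2.62)/2 × 1.5 = 4.62
  [9.25→9.75]: (2.62+2.37)/2 × 0.5 = 1.2475
  [9.75→11.75]: (2.37+1.58)/2 × 2 = 3.95
  [11.75→13.75]: (1.58+1.06)/2 × 2 = 2.64
  Sum = 83.43875 mg/L·hr
Extrapolated tail: C_last / k_e = 1.06 / 0.201 = 5.274
AUC_0→∞ = 83.43875 + 5.274 = 88.71275 mg/L·hr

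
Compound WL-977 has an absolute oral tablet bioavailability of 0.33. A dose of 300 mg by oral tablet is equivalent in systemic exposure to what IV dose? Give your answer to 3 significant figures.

Systemic exposure from an extravascular dose = F × D_ev, so the equivalent IV dose is F × D_ev.
D_iv = F × D_ev = 0.33 × 300 = 99 mg

D_iv = 99.0 mg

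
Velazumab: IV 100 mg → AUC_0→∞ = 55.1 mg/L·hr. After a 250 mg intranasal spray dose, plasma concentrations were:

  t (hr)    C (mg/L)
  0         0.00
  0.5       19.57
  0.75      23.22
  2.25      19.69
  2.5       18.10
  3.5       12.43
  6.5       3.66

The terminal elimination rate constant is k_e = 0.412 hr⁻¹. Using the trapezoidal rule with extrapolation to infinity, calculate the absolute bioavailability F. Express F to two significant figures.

Trapezoidal AUC_0→6.5 (intranasal spray):
  [0→0.5]: (0.00+19.57)/2 × 0.5 = 4.8925
  [0.5→0.75]: (19.57+23.22)/2 × 0.25 = 5.34875
  [0.75→2.25]: (23.22+19.69)/2 × 1.5 = 32.1825
  [2.25→2.5]: (19.69+18.10)/2 × 0.25 = 4.72375
  [2.5→3.5]: (18.10+12.43)/2 × 1 = 15.265
  [3.5→6.5]: (12.43+3.66)/2 × 3 = 24.135
  Sum = 86.5475 mg/L·hr
Tail: C_last/k_e = 3.66/0.412 = 8.883
AUC_0→∞ (intranasal spray) = 86.5475 + 8.883 = 95.4305 mg/L·hr
F = (AUC_ev/D_ev)/(AUC_iv/D_iv) = (95.4305/250)/(55.1/100) = 0.381722/0.551 = 0.6928

F = 0.69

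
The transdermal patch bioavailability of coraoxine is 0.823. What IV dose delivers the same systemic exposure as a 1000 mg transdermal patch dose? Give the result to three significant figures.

Systemic exposure from an extravascular dose = F × D_ev, so the equivalent IV dose is F × D_ev.
D_iv = F × D_ev = 0.823 × 1000 = 823 mg

D_iv = 823 mg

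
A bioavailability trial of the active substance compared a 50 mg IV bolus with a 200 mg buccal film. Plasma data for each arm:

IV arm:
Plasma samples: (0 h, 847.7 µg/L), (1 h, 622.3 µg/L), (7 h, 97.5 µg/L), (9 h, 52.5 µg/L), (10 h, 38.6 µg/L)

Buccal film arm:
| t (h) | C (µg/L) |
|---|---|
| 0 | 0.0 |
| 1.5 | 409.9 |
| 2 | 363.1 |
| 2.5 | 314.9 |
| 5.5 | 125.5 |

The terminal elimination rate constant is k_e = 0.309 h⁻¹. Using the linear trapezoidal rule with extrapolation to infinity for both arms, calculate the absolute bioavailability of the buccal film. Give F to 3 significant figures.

F = 0.135

Trapezoidal AUC_0→10 (IV):
  [0→1]: (847.7+622.3)/2 × 1 = 735.0
  [1→7]: (622.3+97.5)/2 × 6 = 2159.4
  [7→9]: (97.5+52.5)/2 × 2 = 150.0
  [9→10]: (52.5+38.6)/2 × 1 = 45.55
  Sum = 3089.95 µg/L·h
IV tail: 38.6/0.309 = 124.919; AUC_iv,0→∞ = 3089.95 + 124.919 = 3214.869 µg/L·h
Trapezoidal AUC_0→5.5 (buccal film):
  [0→1.5]: (0.0+409.9)/2 × 1.5 = 307.425
  [1.5→2]: (409.9+363.1)/2 × 0.5 = 193.25
  [2→2.5]: (363.1+314.9)/2 × 0.5 = 169.5
  [2.5→5.5]: (314.9+125.5)/2 × 3 = 660.6
  Sum = 1330.775 µg/L·h
buccal film tail: 125.5/0.309 = 406.149; AUC_ev,0→∞ = 1330.775 + 406.149 = 1736.924 µg/L·h
F = (AUC_ev/D_ev)/(AUC_iv/D_iv) = (1736.924/200)/(3214.869/50) = 8.68462/64.29738 = 0.1351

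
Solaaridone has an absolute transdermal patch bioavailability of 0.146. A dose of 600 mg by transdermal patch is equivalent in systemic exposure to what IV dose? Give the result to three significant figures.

Systemic exposure from an extravascular dose = F × D_ev, so the equivalent IV dose is F × D_ev.
D_iv = F × D_ev = 0.146 × 600 = 87.6 mg

D_iv = 87.6 mg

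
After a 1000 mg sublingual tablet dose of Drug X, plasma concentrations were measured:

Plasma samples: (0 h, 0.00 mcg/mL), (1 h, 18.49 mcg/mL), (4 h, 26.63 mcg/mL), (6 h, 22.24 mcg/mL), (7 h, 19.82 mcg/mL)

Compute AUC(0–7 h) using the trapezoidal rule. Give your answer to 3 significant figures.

AUC = 147 mcg/mL·h

Trapezoidal AUC_0→7:
  [0→1]: (0.00+18.49)/2 × 1 = 9.245
  [1→4]: (18.49+26.63)/2 × 3 = 67.68
  [4→6]: (26.63+22.24)/2 × 2 = 48.87
  [6→7]: (22.24+19.82)/2 × 1 = 21.03
  Sum = 146.825 mcg/mL·h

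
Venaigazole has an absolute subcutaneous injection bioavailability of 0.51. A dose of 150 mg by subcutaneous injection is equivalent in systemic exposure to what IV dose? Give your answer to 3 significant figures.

Systemic exposure from an extravascular dose = F × D_ev, so the equivalent IV dose is F × D_ev.
D_iv = F × D_ev = 0.51 × 150 = 76.5 mg

D_iv = 76.5 mg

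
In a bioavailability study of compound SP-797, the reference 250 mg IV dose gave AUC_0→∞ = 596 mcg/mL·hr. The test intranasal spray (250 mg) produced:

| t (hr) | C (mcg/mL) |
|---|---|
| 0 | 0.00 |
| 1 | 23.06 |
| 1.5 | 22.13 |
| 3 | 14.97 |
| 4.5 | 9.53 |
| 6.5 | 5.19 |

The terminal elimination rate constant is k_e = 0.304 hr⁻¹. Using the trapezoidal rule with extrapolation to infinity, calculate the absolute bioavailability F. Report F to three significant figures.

F = 0.169

Trapezoidal AUC_0→6.5 (intranasal spray):
  [0→1]: (0.00+23.06)/2 × 1 = 11.53
  [1→1.5]: (23.06+22.13)/2 × 0.5 = 11.2975
  [1.5→3]: (22.13+14.97)/2 × 1.5 = 27.825
  [3→4.5]: (14.97+9.53)/2 × 1.5 = 18.375
  [4.5→6.5]: (9.53+5.19)/2 × 2 = 14.72
  Sum = 83.7475 mcg/mL·hr
Tail: C_last/k_e = 5.19/0.304 = 17.072
AUC_0→∞ (intranasal spray) = 83.7475 + 17.072 = 100.8195 mcg/mL·hr
F = (AUC_ev/D_ev)/(AUC_iv/D_iv) = (100.8195/250)/(596/250) = 0.403278/2.384 = 0.1692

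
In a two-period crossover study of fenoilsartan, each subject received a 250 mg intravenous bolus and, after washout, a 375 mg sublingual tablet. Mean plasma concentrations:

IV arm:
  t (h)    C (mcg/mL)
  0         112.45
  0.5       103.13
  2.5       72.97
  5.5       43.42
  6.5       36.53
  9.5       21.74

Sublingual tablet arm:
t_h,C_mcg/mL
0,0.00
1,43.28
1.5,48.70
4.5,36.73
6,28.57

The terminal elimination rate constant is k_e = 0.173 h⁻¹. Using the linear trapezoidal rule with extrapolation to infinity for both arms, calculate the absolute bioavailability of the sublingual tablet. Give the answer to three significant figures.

Trapezoidal AUC_0→9.5 (IV):
  [0→0.5]: (112.45+103.13)/2 × 0.5 = 53.895
  [0.5→2.5]: (103.13+72.97)/2 × 2 = 176.1
  [2.5→5.5]: (72.97+43.42)/2 × 3 = 174.585
  [5.5→6.5]: (43.42+36.53)/2 × 1 = 39.975
  [6.5→9.5]: (36.53+21.74)/2 × 3 = 87.405
  Sum = 531.96 mcg/mL·h
IV tail: 21.74/0.173 = 125.665; AUC_iv,0→∞ = 531.96 + 125.665 = 657.625 mcg/mL·h
Trapezoidal AUC_0→6 (sublingual tablet):
  [0→1]: (0.00+43.28)/2 × 1 = 21.64
  [1→1.5]: (43.28+48.70)/2 × 0.5 = 22.995
  [1.5→4.5]: (48.70+36.73)/2 × 3 = 128.145
  [4.5→6]: (36.73+28.57)/2 × 1.5 = 48.975
  Sum = 221.755 mcg/mL·h
sublingual tablet tail: 28.57/0.173 = 165.145; AUC_ev,0→∞ = 221.755 + 165.145 = 386.9 mcg/mL·h
F = (AUC_ev/D_ev)/(AUC_iv/D_iv) = (386.9/375)/(657.625/250) = 1.03173/2.6305 = 0.3922

F = 0.392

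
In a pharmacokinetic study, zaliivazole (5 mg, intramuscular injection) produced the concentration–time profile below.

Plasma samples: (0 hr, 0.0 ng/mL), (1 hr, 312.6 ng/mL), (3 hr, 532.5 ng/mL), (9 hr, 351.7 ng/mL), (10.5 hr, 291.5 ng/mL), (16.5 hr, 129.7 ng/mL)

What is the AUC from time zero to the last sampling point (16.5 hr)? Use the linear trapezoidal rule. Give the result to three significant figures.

Trapezoidal AUC_0→16.5:
  [0→1]: (0.0+312.6)/2 × 1 = 156.3
  [1→3]: (312.6+532.5)/2 × 2 = 845.1
  [3→9]: (532.5+351.7)/2 × 6 = 2652.6
  [9→10.5]: (351.7+291.5)/2 × 1.5 = 482.4
  [10.5→16.5]: (291.5+129.7)/2 × 6 = 1263.6
  Sum = 5400.0 ng/mL·hr

AUC = 5400 ng/mL·hr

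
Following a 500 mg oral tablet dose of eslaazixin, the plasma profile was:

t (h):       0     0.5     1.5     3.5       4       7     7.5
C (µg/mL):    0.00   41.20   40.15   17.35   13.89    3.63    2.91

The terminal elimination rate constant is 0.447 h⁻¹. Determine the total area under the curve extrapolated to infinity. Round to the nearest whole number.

AUC = 151 µg/mL·h

Trapezoidal AUC_0→7.5:
  [0→0.5]: (0.00+41.20)/2 × 0.5 = 10.3
  [0.5→1.5]: (41.20+40.15)/2 × 1 = 40.675
  [1.5→3.5]: (40.15+17.35)/2 × 2 = 57.5
  [3.5→4]: (17.35+13.89)/2 × 0.5 = 7.81
  [4→7]: (13.89+3.63)/2 × 3 = 26.28
  [7→7.5]: (3.63+2.91)/2 × 0.5 = 1.635
  Sum = 144.2 µg/mL·h
Extrapolated tail: C_last / k_e = 2.91 / 0.447 = 6.510
AUC_0→∞ = 144.2 + 6.510 = 150.71 µg/mL·h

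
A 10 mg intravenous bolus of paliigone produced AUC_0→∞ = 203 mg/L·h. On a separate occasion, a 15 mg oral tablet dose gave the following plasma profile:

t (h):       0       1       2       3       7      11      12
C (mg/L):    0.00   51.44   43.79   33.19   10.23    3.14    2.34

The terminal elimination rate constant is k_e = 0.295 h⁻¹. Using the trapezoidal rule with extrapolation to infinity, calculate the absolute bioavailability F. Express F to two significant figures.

F = 0.78

Trapezoidal AUC_0→12 (oral tablet):
  [0→1]: (0.00+51.44)/2 × 1 = 25.72
  [1→2]: (51.44+43.79)/2 × 1 = 47.615
  [2→3]: (43.79+33.19)/2 × 1 = 38.49
  [3→7]: (33.19+10.23)/2 × 4 = 86.84
  [7→11]: (10.23+3.14)/2 × 4 = 26.74
  [11→12]: (3.14+2.34)/2 × 1 = 2.74
  Sum = 228.145 mg/L·h
Tail: C_last/k_e = 2.34/0.295 = 7.932
AUC_0→∞ (oral tablet) = 228.145 + 7.932 = 236.077 mg/L·h
F = (AUC_ev/D_ev)/(AUC_iv/D_iv) = (236.077/15)/(203/10) = 15.7385/20.3 = 0.7753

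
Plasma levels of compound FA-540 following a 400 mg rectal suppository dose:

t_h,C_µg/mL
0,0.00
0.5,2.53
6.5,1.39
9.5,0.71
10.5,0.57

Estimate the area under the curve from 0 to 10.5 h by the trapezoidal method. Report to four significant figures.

Trapezoidal AUC_0→10.5:
  [0→0.5]: (0.00+2.53)/2 × 0.5 = 0.6325
  [0.5→6.5]: (2.53+1.39)/2 × 6 = 11.76
  [6.5→9.5]: (1.39+0.71)/2 × 3 = 3.15
  [9.5→10.5]: (0.71+0.57)/2 × 1 = 0.64
  Sum = 16.1825 µg/mL·h

AUC = 16.18 µg/mL·h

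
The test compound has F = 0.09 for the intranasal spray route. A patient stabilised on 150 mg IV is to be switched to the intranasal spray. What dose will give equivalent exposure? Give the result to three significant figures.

D_intranasal = 1670 mg

For equal systemic exposure: F × D_ev = D_iv
D_ev = D_iv / F = 150 / 0.09 = 1666.67 mg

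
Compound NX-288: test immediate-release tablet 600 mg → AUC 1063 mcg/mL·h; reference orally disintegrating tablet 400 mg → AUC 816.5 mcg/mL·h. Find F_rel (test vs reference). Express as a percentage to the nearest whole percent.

F_rel = 87%

F_rel = (AUC_test/D_test) / (AUC_ref/D_ref)
      = (1063/600) / (816.5/400)
      = 1.77167 / 2.04125 = 0.8679 = 86.79%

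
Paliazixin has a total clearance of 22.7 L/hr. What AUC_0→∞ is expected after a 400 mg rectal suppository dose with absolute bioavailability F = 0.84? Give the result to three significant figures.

AUC = 14.8 mg/L·hr

AUC_0→∞ = F × Dose / CL
        = 0.84 × 400 / 22.7 = 14.8018 mg/L·hr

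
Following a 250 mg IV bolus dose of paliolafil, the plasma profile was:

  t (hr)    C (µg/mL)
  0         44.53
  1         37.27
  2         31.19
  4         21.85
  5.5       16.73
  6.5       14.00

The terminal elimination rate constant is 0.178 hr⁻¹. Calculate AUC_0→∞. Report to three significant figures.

Trapezoidal AUC_0→6.5:
  [0→1]: (44.53+37.27)/2 × 1 = 40.9
  [1→2]: (37.27+31.19)/2 × 1 = 34.23
  [2→4]: (31.19+21.85)/2 × 2 = 53.04
  [4→5.5]: (21.85+16.73)/2 × 1.5 = 28.935
  [5.5→6.5]: (16.73+14.00)/2 × 1 = 15.365
  Sum = 172.47 µg/mL·hr
Extrapolated tail: C_last / k_e = 14.00 / 0.178 = 78.652
AUC_0→∞ = 172.47 + 78.652 = 251.122 µg/mL·hr

AUC = 251 µg/mL·hr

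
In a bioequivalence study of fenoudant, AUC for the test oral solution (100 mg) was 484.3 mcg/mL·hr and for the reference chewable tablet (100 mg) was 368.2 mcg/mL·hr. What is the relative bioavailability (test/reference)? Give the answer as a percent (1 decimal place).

F_rel = (AUC_test/D_test) / (AUC_ref/D_ref)
      = (484.3/100) / (368.2/100)
      = 4.843 / 3.682 = 1.3153 = 131.53%

F_rel = 131.5%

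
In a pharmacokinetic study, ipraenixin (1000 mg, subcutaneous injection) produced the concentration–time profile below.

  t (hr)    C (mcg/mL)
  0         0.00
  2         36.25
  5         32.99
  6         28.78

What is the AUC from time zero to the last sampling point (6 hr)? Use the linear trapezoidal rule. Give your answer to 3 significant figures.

AUC = 171 mcg/mL·hr

Trapezoidal AUC_0→6:
  [0→2]: (0.00+36.25)/2 × 2 = 36.25
  [2→5]: (36.25+32.99)/2 × 3 = 103.86
  [5→6]: (32.99+28.78)/2 × 1 = 30.885
  Sum = 170.995 mcg/mL·hr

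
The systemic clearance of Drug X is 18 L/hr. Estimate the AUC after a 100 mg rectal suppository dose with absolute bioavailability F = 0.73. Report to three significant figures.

AUC = 4.06 mg/L·hr

AUC_0→∞ = F × Dose / CL
        = 0.73 × 100 / 18 = 4.05556 mg/L·hr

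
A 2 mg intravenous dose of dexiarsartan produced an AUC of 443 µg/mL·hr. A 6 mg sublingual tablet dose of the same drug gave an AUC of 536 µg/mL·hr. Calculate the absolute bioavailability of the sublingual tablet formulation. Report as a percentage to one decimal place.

F = 40.3%

F = (AUC_ev / D_ev) / (AUC_iv / D_iv)
  = (536/6) / (443/2)
  = 89.3333 / 221.5 = 0.4033
  = 40.33%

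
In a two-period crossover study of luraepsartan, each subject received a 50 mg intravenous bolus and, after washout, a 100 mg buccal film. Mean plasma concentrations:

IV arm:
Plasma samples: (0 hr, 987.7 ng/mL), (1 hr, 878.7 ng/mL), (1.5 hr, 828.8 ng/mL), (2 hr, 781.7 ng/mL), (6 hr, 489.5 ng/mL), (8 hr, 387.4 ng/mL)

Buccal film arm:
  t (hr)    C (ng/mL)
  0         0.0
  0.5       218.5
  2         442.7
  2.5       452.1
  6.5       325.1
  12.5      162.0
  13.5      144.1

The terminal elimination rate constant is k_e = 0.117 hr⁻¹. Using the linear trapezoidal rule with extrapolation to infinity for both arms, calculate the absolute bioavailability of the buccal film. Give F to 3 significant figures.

F = 0.305

Trapezoidal AUC_0→8 (IV):
  [0→1]: (987.7+878.7)/2 × 1 = 933.2
  [1→1.5]: (878.7+828.8)/2 × 0.5 = 426.875
  [1.5→2]: (828.8+781.7)/2 × 0.5 = 402.625
  [2→6]: (781.7+489.5)/2 × 4 = 2542.4
  [6→8]: (489.5+387.4)/2 × 2 = 876.9
  Sum = 5182.0 ng/mL·hr
IV tail: 387.4/0.117 = 3311.111; AUC_iv,0→∞ = 5182.0 + 3311.111 = 8493.111 ng/mL·hr
Trapezoidal AUC_0→13.5 (buccal film):
  [0→0.5]: (0.0+218.5)/2 × 0.5 = 54.625
  [0.5→2]: (218.5+442.7)/2 × 1.5 = 495.9
  [2→2.5]: (442.7+452.1)/2 × 0.5 = 223.7
  [2.5→6.5]: (452.1+325.1)/2 × 4 = 1554.4
  [6.5→12.5]: (325.1+162.0)/2 × 6 = 1461.3
  [12.5→13.5]: (162.0+144.1)/2 × 1 = 153.05
  Sum = 3942.975 ng/mL·hr
buccal film tail: 144.1/0.117 = 1231.624; AUC_ev,0→∞ = 3942.975 + 1231.624 = 5174.599 ng/mL·hr
F = (AUC_ev/D_ev)/(AUC_iv/D_iv) = (5174.599/100)/(8493.111/50) = 51.74599/169.86222 = 0.3046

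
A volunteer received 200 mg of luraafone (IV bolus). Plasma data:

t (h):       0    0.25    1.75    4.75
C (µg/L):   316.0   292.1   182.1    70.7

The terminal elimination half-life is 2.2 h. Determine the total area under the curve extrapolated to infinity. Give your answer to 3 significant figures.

AUC = 1040 µg/L·h

Trapezoidal AUC_0→4.75:
  [0→0.25]: (316.0+292.1)/2 × 0.25 = 76.0125
  [0.25→1.75]: (292.1+182.1)/2 × 1.5 = 355.65
  [1.75→4.75]: (182.1+70.7)/2 × 3 = 379.2
  Sum = 810.8625 µg/L·h
k_e = ln2 / t½ = 0.693147 / 2.2 = 0.3151 h^-1
Extrapolated tail: C_last / k_e = 70.7 / 0.3151 = 224.373
AUC_0→∞ = 810.8625 + 224.373 = 1035.2355 µg/L·h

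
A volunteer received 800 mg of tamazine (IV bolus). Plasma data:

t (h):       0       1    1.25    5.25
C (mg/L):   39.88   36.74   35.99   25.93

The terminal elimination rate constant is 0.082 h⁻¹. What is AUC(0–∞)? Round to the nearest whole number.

AUC = 487 mg/L·h

Trapezoidal AUC_0→5.25:
  [0→1]: (39.88+36.74)/2 × 1 = 38.31
  [1→1.25]: (36.74+35.99)/2 × 0.25 = 9.09125
  [1.25→5.25]: (35.99+25.93)/2 × 4 = 123.84
  Sum = 171.24125 mg/L·h
Extrapolated tail: C_last / k_e = 25.93 / 0.082 = 316.220
AUC_0→∞ = 171.24125 + 316.220 = 487.46125 mg/L·h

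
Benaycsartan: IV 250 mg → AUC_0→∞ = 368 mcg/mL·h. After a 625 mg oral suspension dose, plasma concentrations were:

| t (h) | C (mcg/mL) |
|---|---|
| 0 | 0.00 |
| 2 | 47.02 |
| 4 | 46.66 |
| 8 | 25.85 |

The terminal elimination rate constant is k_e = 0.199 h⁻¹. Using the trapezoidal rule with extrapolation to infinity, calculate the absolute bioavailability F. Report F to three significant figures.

F = 0.452

Trapezoidal AUC_0→8 (oral suspension):
  [0→2]: (0.00+47.02)/2 × 2 = 47.02
  [2→4]: (47.02+46.66)/2 × 2 = 93.68
  [4→8]: (46.66+25.85)/2 × 4 = 145.02
  Sum = 285.72 mcg/mL·h
Tail: C_last/k_e = 25.85/0.199 = 129.899
AUC_0→∞ (oral suspension) = 285.72 + 129.899 = 415.619 mcg/mL·h
F = (AUC_ev/D_ev)/(AUC_iv/D_iv) = (415.619/625)/(368/250) = 0.6649904/1.472 = 0.4518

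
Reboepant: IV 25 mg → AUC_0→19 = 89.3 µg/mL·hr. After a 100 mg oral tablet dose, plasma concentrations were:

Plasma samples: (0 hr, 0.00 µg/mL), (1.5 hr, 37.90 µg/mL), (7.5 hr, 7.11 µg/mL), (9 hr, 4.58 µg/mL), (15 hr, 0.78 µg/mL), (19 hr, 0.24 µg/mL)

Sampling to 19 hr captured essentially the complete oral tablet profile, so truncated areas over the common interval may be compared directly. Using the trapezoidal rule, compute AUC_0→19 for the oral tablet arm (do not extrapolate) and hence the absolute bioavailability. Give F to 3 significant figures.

F = 0.533

Trapezoidal AUC_0→19 (oral tablet):
  [0→1.5]: (0.00+37.90)/2 × 1.5 = 28.425
  [1.5→7.5]: (37.90+7.11)/2 × 6 = 135.03
  [7.5→9]: (7.11+4.58)/2 × 1.5 = 8.7675
  [9→15]: (4.58+0.78)/2 × 6 = 16.08
  [15→19]: (0.78+0.24)/2 × 4 = 2.04
  Sum = 190.3425 µg/mL·hr
F = (AUC_ev/D_ev)/(AUC_iv/D_iv) = (190.3425/100)/(89.3/25) = 1.903425/3.572 = 0.5329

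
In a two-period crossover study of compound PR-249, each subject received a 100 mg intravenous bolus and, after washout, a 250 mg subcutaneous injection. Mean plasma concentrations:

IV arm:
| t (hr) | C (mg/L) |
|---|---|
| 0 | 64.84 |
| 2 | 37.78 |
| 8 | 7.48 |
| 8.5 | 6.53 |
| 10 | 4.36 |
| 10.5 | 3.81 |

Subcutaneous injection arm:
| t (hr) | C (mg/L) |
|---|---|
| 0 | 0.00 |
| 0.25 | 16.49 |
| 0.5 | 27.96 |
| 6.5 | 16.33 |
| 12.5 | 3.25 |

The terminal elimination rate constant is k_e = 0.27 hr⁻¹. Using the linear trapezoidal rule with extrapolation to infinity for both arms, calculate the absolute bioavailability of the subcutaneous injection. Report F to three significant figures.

Trapezoidal AUC_0→10.5 (IV):
  [0→2]: (64.84+37.78)/2 × 2 = 102.62
  [2→8]: (37.78+7.48)/2 × 6 = 135.78
  [8→8.5]: (7.48+6.53)/2 × 0.5 = 3.5025
  [8.5→10]: (6.53+4.36)/2 × 1.5 = 8.1675
  [10→10.5]: (4.36+3.81)/2 × 0.5 = 2.0425
  Sum = 252.1125 mg/L·hr
IV tail: 3.81/0.27 = 14.111; AUC_iv,0→∞ = 252.1125 + 14.111 = 266.2235 mg/L·hr
Trapezoidal AUC_0→12.5 (subcutaneous injection):
  [0→0.25]: (0.00+16.49)/2 × 0.25 = 2.06125
  [0.25→0.5]: (16.49+27.96)/2 × 0.25 = 5.55625
  [0.5→6.5]: (27.96+16.33)/2 × 6 = 132.87
  [6.5→12.5]: (16.33+3.25)/2 × 6 = 58.74
  Sum = 199.2275 mg/L·hr
subcutaneous injection tail: 3.25/0.27 = 12.037; AUC_ev,0→∞ = 199.2275 + 12.037 = 211.2645 mg/L·hr
F = (AUC_ev/D_ev)/(AUC_iv/D_iv) = (211.2645/250)/(266.2235/100) = 0.845058/2.662235 = 0.3174

F = 0.317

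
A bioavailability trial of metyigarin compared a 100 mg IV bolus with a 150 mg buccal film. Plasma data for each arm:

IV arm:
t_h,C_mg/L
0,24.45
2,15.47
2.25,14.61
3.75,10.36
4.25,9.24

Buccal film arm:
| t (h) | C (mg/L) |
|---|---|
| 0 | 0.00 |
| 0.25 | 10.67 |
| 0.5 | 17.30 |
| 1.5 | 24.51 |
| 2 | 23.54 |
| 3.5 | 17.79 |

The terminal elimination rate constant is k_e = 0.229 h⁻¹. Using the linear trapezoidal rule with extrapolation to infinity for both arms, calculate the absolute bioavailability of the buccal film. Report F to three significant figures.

Trapezoidal AUC_0→4.25 (IV):
  [0→2]: (24.45+15.47)/2 × 2 = 39.92
  [2→2.25]: (15.47+14.61)/2 × 0.25 = 3.76
  [2.25→3.75]: (14.61+10.36)/2 × 1.5 = 18.7275
  [3.75→4.25]: (10.36+9.24)/2 × 0.5 = 4.9
  Sum = 67.3075 mg/L·h
IV tail: 9.24/0.229 = 40.349; AUC_iv,0→∞ = 67.3075 + 40.349 = 107.6565 mg/L·h
Trapezoidal AUC_0→3.5 (buccal film):
  [0→0.25]: (0.00+10.67)/2 × 0.25 = 1.33375
  [0.25→0.5]: (10.67+17.30)/2 × 0.25 = 3.49625
  [0.5→1.5]: (17.30+24.51)/2 × 1 = 20.905
  [1.5→2]: (24.51+23.54)/2 × 0.5 = 12.0125
  [2→3.5]: (23.54+17.79)/2 × 1.5 = 30.9975
  Sum = 68.745 mg/L·h
buccal film tail: 17.79/0.229 = 77.686; AUC_ev,0→∞ = 68.745 + 77.686 = 146.431 mg/L·h
F = (AUC_ev/D_ev)/(AUC_iv/D_iv) = (146.431/150)/(107.6565/100) = 0.976207/1.076565 = 0.9068

F = 0.907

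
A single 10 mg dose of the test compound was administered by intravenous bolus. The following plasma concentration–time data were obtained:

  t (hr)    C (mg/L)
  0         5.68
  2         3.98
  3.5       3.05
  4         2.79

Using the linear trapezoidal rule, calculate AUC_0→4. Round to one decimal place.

Trapezoidal AUC_0→4:
  [0→2]: (5.68+3.98)/2 × 2 = 9.66
  [2→3.5]: (3.98+3.05)/2 × 1.5 = 5.2725
  [3.5→4]: (3.05+2.79)/2 × 0.5 = 1.46
  Sum = 16.3925 mg/L·hr

AUC = 16.4 mg/L·hr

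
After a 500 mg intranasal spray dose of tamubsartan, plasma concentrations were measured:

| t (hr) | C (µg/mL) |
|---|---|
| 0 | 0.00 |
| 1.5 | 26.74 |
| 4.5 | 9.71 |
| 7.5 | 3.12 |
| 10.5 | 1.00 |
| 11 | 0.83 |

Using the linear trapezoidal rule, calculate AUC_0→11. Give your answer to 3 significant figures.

Trapezoidal AUC_0→11:
  [0→1.5]: (0.00+26.74)/2 × 1.5 = 20.055
  [1.5→4.5]: (26.74+9.71)/2 × 3 = 54.675
  [4.5→7.5]: (9.71+3.12)/2 × 3 = 19.245
  [7.5→10.5]: (3.12+1.00)/2 × 3 = 6.18
  [10.5→11]: (1.00+0.83)/2 × 0.5 = 0.4575
  Sum = 100.6125 µg/mL·hr

AUC = 101 µg/mL·hr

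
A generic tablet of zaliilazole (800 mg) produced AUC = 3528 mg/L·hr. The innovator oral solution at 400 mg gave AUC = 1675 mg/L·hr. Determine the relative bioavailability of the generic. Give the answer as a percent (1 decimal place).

F_rel = (AUC_test/D_test) / (AUC_ref/D_ref)
      = (3528/800) / (1675/400)
      = 4.41 / 4.1875 = 1.0531 = 105.31%

F_rel = 105.3%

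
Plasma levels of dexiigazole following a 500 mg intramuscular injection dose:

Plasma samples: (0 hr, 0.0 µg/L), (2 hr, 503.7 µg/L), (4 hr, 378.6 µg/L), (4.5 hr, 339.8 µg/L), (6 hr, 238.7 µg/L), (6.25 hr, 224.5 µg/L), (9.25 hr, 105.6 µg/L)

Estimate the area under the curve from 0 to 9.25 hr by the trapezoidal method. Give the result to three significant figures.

AUC = 2550 µg/L·hr

Trapezoidal AUC_0→9.25:
  [0→2]: (0.0+503.7)/2 × 2 = 503.7
  [2→4]: (503.7+378.6)/2 × 2 = 882.3
  [4→4.5]: (378.6+339.8)/2 × 0.5 = 179.6
  [4.5→6]: (339.8+238.7)/2 × 1.5 = 433.875
  [6→6.25]: (238.7+224.5)/2 × 0.25 = 57.9
  [6.25→9.25]: (224.5+105.6)/2 × 3 = 495.15
  Sum = 2552.525 µg/L·hr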